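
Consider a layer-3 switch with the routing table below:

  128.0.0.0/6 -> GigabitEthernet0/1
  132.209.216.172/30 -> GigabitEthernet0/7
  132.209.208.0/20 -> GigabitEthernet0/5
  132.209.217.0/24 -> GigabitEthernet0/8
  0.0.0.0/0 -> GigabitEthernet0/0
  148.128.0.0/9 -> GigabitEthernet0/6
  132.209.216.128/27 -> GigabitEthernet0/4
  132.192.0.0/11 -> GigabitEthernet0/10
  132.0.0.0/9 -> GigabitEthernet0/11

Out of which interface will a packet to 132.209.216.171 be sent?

GigabitEthernet0/5

Routes whose prefix contains 132.209.216.171:
  0.0.0.0/0 (default, matches everything) -> GigabitEthernet0/0
  132.192.0.0/11 (132.192.0.0 - 132.223.255.255) -> GigabitEthernet0/10
  132.209.208.0/20 (132.209.208.0 - 132.209.223.255) -> GigabitEthernet0/5
More-specific entries that do NOT match:
  132.209.216.172/30 (132.209.216.172 - 132.209.216.175) does not contain 132.209.216.171
  132.209.216.128/27 (132.209.216.128 - 132.209.216.159) does not contain 132.209.216.171
  132.209.217.0/24 (132.209.217.0 - 132.209.217.255) does not contain 132.209.216.171
Longest matching prefix is /20 -> interface GigabitEthernet0/5.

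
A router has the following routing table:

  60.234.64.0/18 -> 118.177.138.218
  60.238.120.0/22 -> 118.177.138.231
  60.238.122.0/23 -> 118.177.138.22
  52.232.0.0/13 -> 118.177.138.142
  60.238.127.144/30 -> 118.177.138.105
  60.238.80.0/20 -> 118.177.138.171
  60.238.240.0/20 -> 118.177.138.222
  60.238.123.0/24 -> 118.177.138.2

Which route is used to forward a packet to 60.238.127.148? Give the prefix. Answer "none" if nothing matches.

none

60.238.127.148 is outside every listed prefix and there is no default route.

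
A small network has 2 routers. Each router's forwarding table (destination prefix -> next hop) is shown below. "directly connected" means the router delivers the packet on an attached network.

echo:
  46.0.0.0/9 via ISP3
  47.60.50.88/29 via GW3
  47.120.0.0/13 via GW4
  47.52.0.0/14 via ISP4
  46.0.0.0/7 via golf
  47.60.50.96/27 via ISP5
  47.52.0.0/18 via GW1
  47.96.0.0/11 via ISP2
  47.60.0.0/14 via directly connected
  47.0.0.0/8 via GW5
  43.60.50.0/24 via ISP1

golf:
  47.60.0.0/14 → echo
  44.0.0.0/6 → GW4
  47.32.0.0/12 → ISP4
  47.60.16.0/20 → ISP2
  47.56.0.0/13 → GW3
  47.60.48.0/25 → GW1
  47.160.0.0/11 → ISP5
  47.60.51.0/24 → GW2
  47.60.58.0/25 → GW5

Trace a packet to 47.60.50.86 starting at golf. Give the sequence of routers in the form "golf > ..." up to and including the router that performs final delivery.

At golf: longest match for 47.60.50.86 is 47.60.0.0/14 -> echo
At echo: longest match for 47.60.50.86 is 47.60.0.0/14 -> directly connected

golf > echo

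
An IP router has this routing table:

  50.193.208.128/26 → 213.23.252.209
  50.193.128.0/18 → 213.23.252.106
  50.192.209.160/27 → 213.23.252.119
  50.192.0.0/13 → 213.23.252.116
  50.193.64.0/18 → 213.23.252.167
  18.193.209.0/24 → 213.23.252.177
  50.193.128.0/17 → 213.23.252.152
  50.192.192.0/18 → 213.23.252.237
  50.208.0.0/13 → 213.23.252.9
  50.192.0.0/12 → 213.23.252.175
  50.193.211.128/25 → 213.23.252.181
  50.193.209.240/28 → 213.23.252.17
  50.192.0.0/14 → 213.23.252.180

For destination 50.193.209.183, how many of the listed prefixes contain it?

Prefixes containing 50.193.209.183:
  50.192.0.0/12 (50.192.0.0 - 50.207.255.255)
  50.192.0.0/13 (50.192.0.0 - 50.199.255.255)
  50.192.0.0/14 (50.192.0.0 - 50.195.255.255)
  50.193.128.0/17 (50.193.128.0 - 50.193.255.255)
Total matching entries: 4.

4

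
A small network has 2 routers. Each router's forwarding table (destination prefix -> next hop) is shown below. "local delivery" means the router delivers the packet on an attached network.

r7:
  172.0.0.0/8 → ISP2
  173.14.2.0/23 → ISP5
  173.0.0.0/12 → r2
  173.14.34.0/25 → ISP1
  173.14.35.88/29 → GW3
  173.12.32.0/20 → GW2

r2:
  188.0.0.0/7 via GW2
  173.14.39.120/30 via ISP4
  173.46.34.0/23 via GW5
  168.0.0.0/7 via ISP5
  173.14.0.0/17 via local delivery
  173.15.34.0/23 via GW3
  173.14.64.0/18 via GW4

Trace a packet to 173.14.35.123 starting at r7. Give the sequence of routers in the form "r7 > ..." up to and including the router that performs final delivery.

r7 > r2

At r7: longest match for 173.14.35.123 is 173.0.0.0/12 -> r2
At r2: longest match for 173.14.35.123 is 173.14.0.0/17 -> local delivery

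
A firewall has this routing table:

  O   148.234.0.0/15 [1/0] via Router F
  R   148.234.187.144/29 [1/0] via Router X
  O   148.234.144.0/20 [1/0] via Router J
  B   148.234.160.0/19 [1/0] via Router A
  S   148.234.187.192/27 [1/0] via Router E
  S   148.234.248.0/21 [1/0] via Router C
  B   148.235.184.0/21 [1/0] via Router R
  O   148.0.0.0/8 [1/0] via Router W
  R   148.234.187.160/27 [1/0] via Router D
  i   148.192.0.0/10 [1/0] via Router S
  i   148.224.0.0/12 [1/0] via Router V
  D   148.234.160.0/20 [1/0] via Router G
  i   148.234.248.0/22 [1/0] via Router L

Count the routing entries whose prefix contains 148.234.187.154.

Prefixes containing 148.234.187.154:
  148.0.0.0/8 (148.0.0.0 - 148.255.255.255)
  148.192.0.0/10 (148.192.0.0 - 148.255.255.255)
  148.224.0.0/12 (148.224.0.0 - 148.239.255.255)
  148.234.0.0/15 (148.234.0.0 - 148.235.255.255)
  148.234.160.0/19 (148.234.160.0 - 148.234.191.255)
Total matching entries: 5.

5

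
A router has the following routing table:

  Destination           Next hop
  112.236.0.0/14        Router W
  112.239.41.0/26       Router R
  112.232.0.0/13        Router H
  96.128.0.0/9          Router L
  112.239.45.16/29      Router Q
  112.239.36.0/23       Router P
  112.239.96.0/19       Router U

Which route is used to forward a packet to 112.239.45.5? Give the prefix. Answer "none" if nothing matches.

112.236.0.0/14

Entries matching 112.239.45.5:
  112.232.0.0/13 (112.232.0.0 - 112.239.255.255)
  112.236.0.0/14 (112.236.0.0 - 112.239.255.255)
Most specific is 112.236.0.0/14.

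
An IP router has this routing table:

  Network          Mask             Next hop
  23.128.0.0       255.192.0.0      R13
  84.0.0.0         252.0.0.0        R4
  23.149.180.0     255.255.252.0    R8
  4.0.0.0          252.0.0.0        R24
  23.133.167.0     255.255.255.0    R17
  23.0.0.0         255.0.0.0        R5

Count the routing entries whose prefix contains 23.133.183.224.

Prefixes containing 23.133.183.224:
  23.0.0.0/8 (23.0.0.0 - 23.255.255.255)
  23.128.0.0/10 (23.128.0.0 - 23.191.255.255)
Total matching entries: 2.

2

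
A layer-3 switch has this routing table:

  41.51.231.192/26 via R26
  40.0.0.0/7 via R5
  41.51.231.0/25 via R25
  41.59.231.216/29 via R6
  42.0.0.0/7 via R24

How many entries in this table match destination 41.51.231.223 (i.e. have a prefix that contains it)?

Prefixes containing 41.51.231.223:
  40.0.0.0/7 (40.0.0.0 - 41.255.255.255)
  41.51.231.192/26 (41.51.231.192 - 41.51.231.255)
Total matching entries: 2.

2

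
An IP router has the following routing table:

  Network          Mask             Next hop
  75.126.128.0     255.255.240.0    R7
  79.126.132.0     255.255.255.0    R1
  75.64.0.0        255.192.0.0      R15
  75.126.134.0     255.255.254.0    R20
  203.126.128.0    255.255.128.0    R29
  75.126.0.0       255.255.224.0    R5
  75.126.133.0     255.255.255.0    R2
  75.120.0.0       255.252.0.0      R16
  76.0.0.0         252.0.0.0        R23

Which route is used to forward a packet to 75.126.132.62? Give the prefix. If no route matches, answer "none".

Entries matching 75.126.132.62:
  75.64.0.0/10 (75.64.0.0 - 75.127.255.255)
  75.126.128.0/20 (75.126.128.0 - 75.126.143.255)
Most specific is 75.126.128.0/20.

75.126.128.0/20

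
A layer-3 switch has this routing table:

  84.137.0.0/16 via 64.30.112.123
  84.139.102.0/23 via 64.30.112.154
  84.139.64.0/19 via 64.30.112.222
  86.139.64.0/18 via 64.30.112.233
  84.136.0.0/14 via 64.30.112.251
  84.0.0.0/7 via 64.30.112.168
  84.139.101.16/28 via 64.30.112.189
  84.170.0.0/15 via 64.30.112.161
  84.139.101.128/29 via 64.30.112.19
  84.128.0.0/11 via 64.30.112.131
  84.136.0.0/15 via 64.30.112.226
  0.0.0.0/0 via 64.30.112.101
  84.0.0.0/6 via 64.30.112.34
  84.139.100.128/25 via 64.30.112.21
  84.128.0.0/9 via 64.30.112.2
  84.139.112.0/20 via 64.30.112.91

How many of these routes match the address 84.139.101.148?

6

Prefixes containing 84.139.101.148:
  0.0.0.0/0 (default, matches everything)
  84.0.0.0/6 (84.0.0.0 - 87.255.255.255)
  84.0.0.0/7 (84.0.0.0 - 85.255.255.255)
  84.128.0.0/9 (84.128.0.0 - 84.255.255.255)
  84.128.0.0/11 (84.128.0.0 - 84.159.255.255)
  84.136.0.0/14 (84.136.0.0 - 84.139.255.255)
Total matching entries: 6.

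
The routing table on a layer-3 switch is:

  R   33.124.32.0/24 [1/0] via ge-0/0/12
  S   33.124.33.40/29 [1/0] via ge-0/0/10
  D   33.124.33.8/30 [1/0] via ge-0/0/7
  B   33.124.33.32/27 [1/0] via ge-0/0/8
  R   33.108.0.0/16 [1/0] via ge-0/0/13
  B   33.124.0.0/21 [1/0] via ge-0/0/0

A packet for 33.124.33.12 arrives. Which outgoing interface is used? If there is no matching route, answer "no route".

No entry's prefix contains 33.124.33.12; there is no default route.

no route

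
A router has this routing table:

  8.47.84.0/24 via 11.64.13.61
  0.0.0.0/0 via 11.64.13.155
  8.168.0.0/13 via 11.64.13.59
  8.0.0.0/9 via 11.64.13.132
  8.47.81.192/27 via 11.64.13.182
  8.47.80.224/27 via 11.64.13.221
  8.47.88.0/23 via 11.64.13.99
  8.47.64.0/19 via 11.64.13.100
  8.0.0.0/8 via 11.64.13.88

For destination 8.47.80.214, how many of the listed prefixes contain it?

Prefixes containing 8.47.80.214:
  0.0.0.0/0 (default, matches everything)
  8.0.0.0/8 (8.0.0.0 - 8.255.255.255)
  8.0.0.0/9 (8.0.0.0 - 8.127.255.255)
  8.47.64.0/19 (8.47.64.0 - 8.47.95.255)
Total matching entries: 4.

4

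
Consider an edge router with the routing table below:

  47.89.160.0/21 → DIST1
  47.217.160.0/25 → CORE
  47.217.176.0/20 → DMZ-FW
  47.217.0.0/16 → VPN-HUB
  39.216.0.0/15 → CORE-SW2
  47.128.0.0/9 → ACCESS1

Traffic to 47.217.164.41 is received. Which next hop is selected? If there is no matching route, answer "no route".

Routes whose prefix contains 47.217.164.41:
  47.128.0.0/9 (47.128.0.0 - 47.255.255.255) -> ACCESS1
  47.217.0.0/16 (47.217.0.0 - 47.217.255.255) -> VPN-HUB
More-specific entries that do NOT match:
  47.217.160.0/25 (47.217.160.0 - 47.217.160.127) does not contain 47.217.164.41
  47.89.160.0/21 (47.89.160.0 - 47.89.167.255) does not contain 47.217.164.41
  47.217.176.0/20 (47.217.176.0 - 47.217.191.255) does not contain 47.217.164.41
Longest matching prefix is /16 -> next hop VPN-HUB.

VPN-HUB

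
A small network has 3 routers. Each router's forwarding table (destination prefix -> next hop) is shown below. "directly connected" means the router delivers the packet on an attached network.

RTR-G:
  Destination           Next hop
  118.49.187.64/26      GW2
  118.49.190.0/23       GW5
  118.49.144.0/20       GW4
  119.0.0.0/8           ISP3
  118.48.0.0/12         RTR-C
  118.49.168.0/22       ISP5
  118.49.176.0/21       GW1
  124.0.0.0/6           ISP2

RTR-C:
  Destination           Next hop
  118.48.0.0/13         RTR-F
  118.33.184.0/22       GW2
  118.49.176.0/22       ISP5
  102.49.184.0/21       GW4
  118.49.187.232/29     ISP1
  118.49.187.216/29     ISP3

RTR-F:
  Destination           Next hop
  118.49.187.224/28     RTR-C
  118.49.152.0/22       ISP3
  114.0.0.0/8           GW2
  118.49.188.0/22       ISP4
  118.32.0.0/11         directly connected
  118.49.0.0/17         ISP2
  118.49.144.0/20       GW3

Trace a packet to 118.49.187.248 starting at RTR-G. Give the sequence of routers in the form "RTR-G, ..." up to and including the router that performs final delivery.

RTR-G, RTR-C, RTR-F

At RTR-G: longest match for 118.49.187.248 is 118.48.0.0/12 -> RTR-C
At RTR-C: longest match for 118.49.187.248 is 118.48.0.0/13 -> RTR-F
At RTR-F: longest match for 118.49.187.248 is 118.32.0.0/11 -> directly connected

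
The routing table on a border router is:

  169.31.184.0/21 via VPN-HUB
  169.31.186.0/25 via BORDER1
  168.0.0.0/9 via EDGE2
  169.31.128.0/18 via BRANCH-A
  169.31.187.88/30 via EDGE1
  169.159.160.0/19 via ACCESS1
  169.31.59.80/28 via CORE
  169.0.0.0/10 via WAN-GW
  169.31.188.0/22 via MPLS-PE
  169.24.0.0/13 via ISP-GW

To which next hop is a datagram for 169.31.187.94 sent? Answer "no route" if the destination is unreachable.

VPN-HUB

Routes whose prefix contains 169.31.187.94:
  169.0.0.0/10 (169.0.0.0 - 169.63.255.255) -> WAN-GW
  169.24.0.0/13 (169.24.0.0 - 169.31.255.255) -> ISP-GW
  169.31.128.0/18 (169.31.128.0 - 169.31.191.255) -> BRANCH-A
  169.31.184.0/21 (169.31.184.0 - 169.31.191.255) -> VPN-HUB
More-specific entries that do NOT match:
  169.31.187.88/30 (169.31.187.88 - 169.31.187.91) does not contain 169.31.187.94
  169.31.59.80/28 (169.31.59.80 - 169.31.59.95) does not contain 169.31.187.94
  169.31.186.0/25 (169.31.186.0 - 169.31.186.127) does not contain 169.31.187.94
  169.31.188.0/22 (169.31.188.0 - 169.31.191.255) does not contain 169.31.187.94
Longest matching prefix is /21 -> next hop VPN-HUB.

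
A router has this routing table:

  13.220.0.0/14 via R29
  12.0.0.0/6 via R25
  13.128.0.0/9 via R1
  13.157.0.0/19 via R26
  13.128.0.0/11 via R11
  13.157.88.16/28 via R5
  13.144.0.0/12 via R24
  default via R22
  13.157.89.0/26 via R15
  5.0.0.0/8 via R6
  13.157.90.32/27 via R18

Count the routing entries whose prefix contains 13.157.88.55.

Prefixes containing 13.157.88.55:
  0.0.0.0/0 (default, matches everything)
  12.0.0.0/6 (12.0.0.0 - 15.255.255.255)
  13.128.0.0/9 (13.128.0.0 - 13.255.255.255)
  13.128.0.0/11 (13.128.0.0 - 13.159.255.255)
  13.144.0.0/12 (13.144.0.0 - 13.159.255.255)
Total matching entries: 5.

5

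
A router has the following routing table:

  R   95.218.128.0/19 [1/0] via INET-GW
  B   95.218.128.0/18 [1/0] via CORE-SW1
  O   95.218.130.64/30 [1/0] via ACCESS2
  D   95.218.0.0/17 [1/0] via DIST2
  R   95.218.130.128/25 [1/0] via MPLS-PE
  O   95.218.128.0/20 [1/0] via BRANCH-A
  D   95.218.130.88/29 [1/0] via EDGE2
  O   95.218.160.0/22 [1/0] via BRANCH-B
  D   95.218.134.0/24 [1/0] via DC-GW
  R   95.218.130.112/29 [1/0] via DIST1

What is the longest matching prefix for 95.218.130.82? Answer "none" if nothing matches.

Entries matching 95.218.130.82:
  95.218.128.0/18 (95.218.128.0 - 95.218.191.255)
  95.218.128.0/19 (95.218.128.0 - 95.218.159.255)
  95.218.128.0/20 (95.218.128.0 - 95.218.143.255)
Most specific is 95.218.128.0/20.

95.218.128.0/20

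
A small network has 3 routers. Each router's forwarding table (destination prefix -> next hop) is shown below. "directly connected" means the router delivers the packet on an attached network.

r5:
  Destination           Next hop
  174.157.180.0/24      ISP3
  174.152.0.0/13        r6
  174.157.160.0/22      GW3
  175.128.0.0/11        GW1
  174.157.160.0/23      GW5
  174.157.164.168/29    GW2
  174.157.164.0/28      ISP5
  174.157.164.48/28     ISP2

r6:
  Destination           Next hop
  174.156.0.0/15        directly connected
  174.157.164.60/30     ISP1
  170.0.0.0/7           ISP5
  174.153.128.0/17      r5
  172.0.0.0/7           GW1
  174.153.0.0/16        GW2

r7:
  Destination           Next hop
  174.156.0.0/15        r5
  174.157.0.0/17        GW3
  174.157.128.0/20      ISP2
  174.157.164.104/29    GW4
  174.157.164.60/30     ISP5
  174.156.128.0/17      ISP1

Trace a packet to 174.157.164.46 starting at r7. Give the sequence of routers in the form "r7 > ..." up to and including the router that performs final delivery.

At r7: longest match for 174.157.164.46 is 174.156.0.0/15 -> r5
At r5: longest match for 174.157.164.46 is 174.152.0.0/13 -> r6
At r6: longest match for 174.157.164.46 is 174.156.0.0/15 -> directly connected

r7 > r5 > r6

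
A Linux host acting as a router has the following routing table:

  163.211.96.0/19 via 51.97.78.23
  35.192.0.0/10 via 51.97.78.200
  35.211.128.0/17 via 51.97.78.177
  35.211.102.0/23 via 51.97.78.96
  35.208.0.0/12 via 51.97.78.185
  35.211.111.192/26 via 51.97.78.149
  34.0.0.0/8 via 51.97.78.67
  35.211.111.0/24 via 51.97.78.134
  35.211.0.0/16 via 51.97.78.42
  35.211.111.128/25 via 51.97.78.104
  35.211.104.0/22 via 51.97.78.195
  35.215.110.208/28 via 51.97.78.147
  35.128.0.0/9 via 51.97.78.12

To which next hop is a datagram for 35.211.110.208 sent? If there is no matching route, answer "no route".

Routes whose prefix contains 35.211.110.208:
  35.128.0.0/9 (35.128.0.0 - 35.255.255.255) -> 51.97.78.12
  35.192.0.0/10 (35.192.0.0 - 35.255.255.255) -> 51.97.78.200
  35.208.0.0/12 (35.208.0.0 - 35.223.255.255) -> 51.97.78.185
  35.211.0.0/16 (35.211.0.0 - 35.211.255.255) -> 51.97.78.42
More-specific entries that do NOT match:
  35.215.110.208/28 (35.215.110.208 - 35.215.110.223) does not contain 35.211.110.208
  35.211.111.192/26 (35.211.111.192 - 35.211.111.255) does not contain 35.211.110.208
  35.211.111.128/25 (35.211.111.128 - 35.211.111.255) does not contain 35.211.110.208
  35.211.111.0/24 (35.211.111.0 - 35.211.111.255) does not contain 35.211.110.208
  35.211.102.0/23 (35.211.102.0 - 35.211.103.255) does not contain 35.211.110.208
  35.211.104.0/22 (35.211.104.0 - 35.211.107.255) does not contain 35.211.110.208
  163.211.96.0/19 (163.211.96.0 - 163.211.127.255) does not contain 35.211.110.208
  35.211.128.0/17 (35.211.128.0 - 35.211.255.255) does not contain 35.211.110.208
Longest matching prefix is /16 -> next hop 51.97.78.42.

51.97.78.42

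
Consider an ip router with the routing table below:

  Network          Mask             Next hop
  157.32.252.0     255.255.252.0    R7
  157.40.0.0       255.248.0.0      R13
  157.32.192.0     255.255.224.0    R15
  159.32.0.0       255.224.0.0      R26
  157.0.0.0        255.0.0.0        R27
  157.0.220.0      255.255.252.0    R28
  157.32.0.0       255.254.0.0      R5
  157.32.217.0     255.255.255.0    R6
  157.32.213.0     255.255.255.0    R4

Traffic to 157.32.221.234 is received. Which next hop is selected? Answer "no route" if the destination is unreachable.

Routes whose prefix contains 157.32.221.234:
  157.0.0.0/8 (157.0.0.0 - 157.255.255.255) -> R27
  157.32.0.0/15 (157.32.0.0 - 157.33.255.255) -> R5
  157.32.192.0/19 (157.32.192.0 - 157.32.223.255) -> R15
More-specific entries that do NOT match:
  157.32.217.0/24 (157.32.217.0 - 157.32.217.255) does not contain 157.32.221.234
  157.32.213.0/24 (157.32.213.0 - 157.32.213.255) does not contain 157.32.221.234
  157.32.252.0/22 (157.32.252.0 - 157.32.255.255) does not contain 157.32.221.234
  157.0.220.0/22 (157.0.220.0 - 157.0.223.255) does not contain 157.32.221.234
Longest matching prefix is /19 -> next hop R15.

R15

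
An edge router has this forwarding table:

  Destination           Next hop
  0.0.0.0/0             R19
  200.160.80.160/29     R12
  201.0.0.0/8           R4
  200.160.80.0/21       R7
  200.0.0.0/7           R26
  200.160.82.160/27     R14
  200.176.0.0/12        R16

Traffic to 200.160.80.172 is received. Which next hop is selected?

R7

Routes whose prefix contains 200.160.80.172:
  0.0.0.0/0 (default, matches everything) -> R19
  200.0.0.0/7 (200.0.0.0 - 201.255.255.255) -> R26
  200.160.80.0/21 (200.160.80.0 - 200.160.87.255) -> R7
More-specific entries that do NOT match:
  200.160.80.160/29 (200.160.80.160 - 200.160.80.167) does not contain 200.160.80.172
  200.160.82.160/27 (200.160.82.160 - 200.160.82.191) does not contain 200.160.80.172
Longest matching prefix is /21 -> next hop R7.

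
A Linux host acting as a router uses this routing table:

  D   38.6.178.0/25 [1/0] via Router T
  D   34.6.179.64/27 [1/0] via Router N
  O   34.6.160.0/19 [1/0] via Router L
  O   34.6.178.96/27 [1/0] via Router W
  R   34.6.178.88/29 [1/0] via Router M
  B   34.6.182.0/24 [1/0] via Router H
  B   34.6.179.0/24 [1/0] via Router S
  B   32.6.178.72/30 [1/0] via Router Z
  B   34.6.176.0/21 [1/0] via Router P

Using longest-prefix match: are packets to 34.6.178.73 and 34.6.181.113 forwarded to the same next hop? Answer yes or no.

34.6.178.73: longest match 34.6.176.0/21 -> Router P
34.6.181.113: longest match 34.6.176.0/21 -> Router P

yes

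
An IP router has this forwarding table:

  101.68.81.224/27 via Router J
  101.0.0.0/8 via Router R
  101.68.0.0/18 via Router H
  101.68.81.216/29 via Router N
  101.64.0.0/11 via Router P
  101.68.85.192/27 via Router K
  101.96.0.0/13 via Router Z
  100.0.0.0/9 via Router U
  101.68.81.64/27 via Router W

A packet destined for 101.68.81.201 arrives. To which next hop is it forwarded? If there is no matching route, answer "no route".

Router P

Routes whose prefix contains 101.68.81.201:
  101.0.0.0/8 (101.0.0.0 - 101.255.255.255) -> Router R
  101.64.0.0/11 (101.64.0.0 - 101.95.255.255) -> Router P
More-specific entries that do NOT match:
  101.68.81.216/29 (101.68.81.216 - 101.68.81.223) does not contain 101.68.81.201
  101.68.81.224/27 (101.68.81.224 - 101.68.81.255) does not contain 101.68.81.201
  101.68.85.192/27 (101.68.85.192 - 101.68.85.223) does not contain 101.68.81.201
  101.68.81.64/27 (101.68.81.64 - 101.68.81.95) does not contain 101.68.81.201
  101.68.0.0/18 (101.68.0.0 - 101.68.63.255) does not contain 101.68.81.201
  101.96.0.0/13 (101.96.0.0 - 101.103.255.255) does not contain 101.68.81.201
Longest matching prefix is /11 -> next hop Router P.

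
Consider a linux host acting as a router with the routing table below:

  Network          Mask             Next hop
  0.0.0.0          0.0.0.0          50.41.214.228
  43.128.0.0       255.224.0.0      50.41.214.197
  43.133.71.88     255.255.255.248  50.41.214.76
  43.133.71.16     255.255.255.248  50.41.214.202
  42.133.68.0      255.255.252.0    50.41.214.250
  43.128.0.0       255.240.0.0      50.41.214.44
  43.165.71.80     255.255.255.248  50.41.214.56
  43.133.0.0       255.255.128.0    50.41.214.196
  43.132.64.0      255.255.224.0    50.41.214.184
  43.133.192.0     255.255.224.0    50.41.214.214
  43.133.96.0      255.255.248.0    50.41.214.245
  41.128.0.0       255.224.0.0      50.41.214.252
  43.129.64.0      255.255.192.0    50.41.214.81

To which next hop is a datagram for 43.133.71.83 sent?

Routes whose prefix contains 43.133.71.83:
  0.0.0.0/0 (default, matches everything) -> 50.41.214.228
  43.128.0.0/11 (43.128.0.0 - 43.159.255.255) -> 50.41.214.197
  43.128.0.0/12 (43.128.0.0 - 43.143.255.255) -> 50.41.214.44
  43.133.0.0/17 (43.133.0.0 - 43.133.127.255) -> 50.41.214.196
More-specific entries that do NOT match:
  43.133.71.88/29 (43.133.71.88 - 43.133.71.95) does not contain 43.133.71.83
  43.133.71.16/29 (43.133.71.16 - 43.133.71.23) does not contain 43.133.71.83
  43.165.71.80/29 (43.165.71.80 - 43.165.71.87) does not contain 43.133.71.83
  42.133.68.0/22 (42.133.68.0 - 42.133.71.255) does not contain 43.133.71.83
  43.133.96.0/21 (43.133.96.0 - 43.133.103.255) does not contain 43.133.71.83
  43.132.64.0/19 (43.132.64.0 - 43.132.95.255) does not contain 43.133.71.83
  43.133.192.0/19 (43.133.192.0 - 43.133.223.255) does not contain 43.133.71.83
  43.129.64.0/18 (43.129.64.0 - 43.129.127.255) does not contain 43.133.71.83
Longest matching prefix is /17 -> next hop 50.41.214.196.

50.41.214.196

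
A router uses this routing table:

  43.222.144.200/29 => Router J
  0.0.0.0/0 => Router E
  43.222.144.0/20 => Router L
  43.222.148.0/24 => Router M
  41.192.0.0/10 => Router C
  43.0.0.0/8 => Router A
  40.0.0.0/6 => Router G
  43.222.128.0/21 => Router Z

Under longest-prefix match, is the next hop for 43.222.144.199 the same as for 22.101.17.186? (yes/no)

no

43.222.144.199: longest match 43.222.144.0/20 -> Router L
22.101.17.186: longest match 0.0.0.0/0 -> Router E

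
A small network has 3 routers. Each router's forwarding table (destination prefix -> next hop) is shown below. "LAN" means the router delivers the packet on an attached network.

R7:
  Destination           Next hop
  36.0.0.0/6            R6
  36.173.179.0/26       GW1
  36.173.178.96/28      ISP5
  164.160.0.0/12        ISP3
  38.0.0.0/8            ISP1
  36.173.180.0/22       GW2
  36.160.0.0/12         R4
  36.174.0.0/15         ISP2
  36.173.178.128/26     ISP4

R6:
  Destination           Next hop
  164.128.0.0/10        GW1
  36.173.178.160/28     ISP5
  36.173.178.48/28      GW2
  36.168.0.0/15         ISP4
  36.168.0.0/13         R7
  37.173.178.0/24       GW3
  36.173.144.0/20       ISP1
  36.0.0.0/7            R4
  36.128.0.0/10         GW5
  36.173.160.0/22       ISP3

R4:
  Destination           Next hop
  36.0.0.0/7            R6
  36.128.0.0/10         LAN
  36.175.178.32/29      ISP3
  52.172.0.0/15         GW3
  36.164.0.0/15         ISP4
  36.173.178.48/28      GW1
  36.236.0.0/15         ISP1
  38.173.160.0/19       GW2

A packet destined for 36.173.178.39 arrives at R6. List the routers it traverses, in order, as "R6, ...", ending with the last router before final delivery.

R6, R7, R4

At R6: longest match for 36.173.178.39 is 36.168.0.0/13 -> R7
At R7: longest match for 36.173.178.39 is 36.160.0.0/12 -> R4
At R4: longest match for 36.173.178.39 is 36.128.0.0/10 -> LAN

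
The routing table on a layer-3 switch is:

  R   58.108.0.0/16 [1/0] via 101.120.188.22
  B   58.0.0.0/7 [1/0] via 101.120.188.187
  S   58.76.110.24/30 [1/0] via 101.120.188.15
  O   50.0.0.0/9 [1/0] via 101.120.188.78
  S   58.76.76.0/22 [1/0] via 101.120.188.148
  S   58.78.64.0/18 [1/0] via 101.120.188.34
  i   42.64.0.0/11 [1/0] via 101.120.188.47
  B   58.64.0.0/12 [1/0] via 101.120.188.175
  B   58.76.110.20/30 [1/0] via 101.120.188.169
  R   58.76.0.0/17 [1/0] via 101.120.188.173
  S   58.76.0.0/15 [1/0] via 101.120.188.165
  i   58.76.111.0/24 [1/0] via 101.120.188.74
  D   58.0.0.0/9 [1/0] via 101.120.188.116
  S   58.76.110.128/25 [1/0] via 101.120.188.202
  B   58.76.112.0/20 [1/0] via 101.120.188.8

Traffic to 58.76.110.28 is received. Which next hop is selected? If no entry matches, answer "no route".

101.120.188.173

Routes whose prefix contains 58.76.110.28:
  58.0.0.0/7 (58.0.0.0 - 59.255.255.255) -> 101.120.188.187
  58.0.0.0/9 (58.0.0.0 - 58.127.255.255) -> 101.120.188.116
  58.64.0.0/12 (58.64.0.0 - 58.79.255.255) -> 101.120.188.175
  58.76.0.0/15 (58.76.0.0 - 58.77.255.255) -> 101.120.188.165
  58.76.0.0/17 (58.76.0.0 - 58.76.127.255) -> 101.120.188.173
More-specific entries that do NOT match:
  58.76.110.24/30 (58.76.110.24 - 58.76.110.27) does not contain 58.76.110.28
  58.76.110.20/30 (58.76.110.20 - 58.76.110.23) does not contain 58.76.110.28
  58.76.110.128/25 (58.76.110.128 - 58.76.110.255) does not contain 58.76.110.28
  58.76.111.0/24 (58.76.111.0 - 58.76.111.255) does not contain 58.76.110.28
  58.76.76.0/22 (58.76.76.0 - 58.76.79.255) does not contain 58.76.110.28
  58.76.112.0/20 (58.76.112.0 - 58.76.127.255) does not contain 58.76.110.28
  58.78.64.0/18 (58.78.64.0 - 58.78.127.255) does not contain 58.76.110.28
Longest matching prefix is /17 -> next hop 101.120.188.173.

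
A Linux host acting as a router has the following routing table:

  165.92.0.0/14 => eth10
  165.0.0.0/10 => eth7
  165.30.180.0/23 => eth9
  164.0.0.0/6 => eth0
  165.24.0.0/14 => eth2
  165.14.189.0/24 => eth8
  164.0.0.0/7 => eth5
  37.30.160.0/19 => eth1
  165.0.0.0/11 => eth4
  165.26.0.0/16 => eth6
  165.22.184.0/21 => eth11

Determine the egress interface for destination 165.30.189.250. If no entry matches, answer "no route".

Routes whose prefix contains 165.30.189.250:
  164.0.0.0/6 (164.0.0.0 - 167.255.255.255) -> eth0
  164.0.0.0/7 (164.0.0.0 - 165.255.255.255) -> eth5
  165.0.0.0/10 (165.0.0.0 - 165.63.255.255) -> eth7
  165.0.0.0/11 (165.0.0.0 - 165.31.255.255) -> eth4
More-specific entries that do NOT match:
  165.14.189.0/24 (165.14.189.0 - 165.14.189.255) does not contain 165.30.189.250
  165.30.180.0/23 (165.30.180.0 - 165.30.181.255) does not contain 165.30.189.250
  165.22.184.0/21 (165.22.184.0 - 165.22.191.255) does not contain 165.30.189.250
  37.30.160.0/19 (37.30.160.0 - 37.30.191.255) does not contain 165.30.189.250
  165.26.0.0/16 (165.26.0.0 - 165.26.255.255) does not contain 165.30.189.250
  165.92.0.0/14 (165.92.0.0 - 165.95.255.255) does not contain 165.30.189.250
  165.24.0.0/14 (165.24.0.0 - 165.27.255.255) does not contain 165.30.189.250
Longest matching prefix is /11 -> interface eth4.

eth4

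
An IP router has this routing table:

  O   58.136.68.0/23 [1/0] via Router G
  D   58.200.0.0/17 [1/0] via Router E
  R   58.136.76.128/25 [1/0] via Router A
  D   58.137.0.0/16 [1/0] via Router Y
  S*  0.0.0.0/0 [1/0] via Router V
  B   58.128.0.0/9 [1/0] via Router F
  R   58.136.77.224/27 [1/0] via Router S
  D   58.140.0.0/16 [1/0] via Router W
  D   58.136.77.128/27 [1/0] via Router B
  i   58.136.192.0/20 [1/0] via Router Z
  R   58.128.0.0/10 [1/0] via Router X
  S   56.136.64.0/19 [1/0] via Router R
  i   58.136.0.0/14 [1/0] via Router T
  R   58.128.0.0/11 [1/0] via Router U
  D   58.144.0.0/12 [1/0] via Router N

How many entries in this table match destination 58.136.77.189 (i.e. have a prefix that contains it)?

5

Prefixes containing 58.136.77.189:
  0.0.0.0/0 (default, matches everything)
  58.128.0.0/9 (58.128.0.0 - 58.255.255.255)
  58.128.0.0/10 (58.128.0.0 - 58.191.255.255)
  58.128.0.0/11 (58.128.0.0 - 58.159.255.255)
  58.136.0.0/14 (58.136.0.0 - 58.139.255.255)
Total matching entries: 5.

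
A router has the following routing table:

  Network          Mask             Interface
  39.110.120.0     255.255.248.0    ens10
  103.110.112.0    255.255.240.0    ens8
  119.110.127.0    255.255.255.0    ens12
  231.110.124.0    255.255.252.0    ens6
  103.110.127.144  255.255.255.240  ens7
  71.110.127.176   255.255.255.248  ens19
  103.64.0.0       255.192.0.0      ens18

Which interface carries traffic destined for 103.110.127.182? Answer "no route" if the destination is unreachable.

Routes whose prefix contains 103.110.127.182:
  103.64.0.0/10 (103.64.0.0 - 103.127.255.255) -> ens18
  103.110.112.0/20 (103.110.112.0 - 103.110.127.255) -> ens8
More-specific entries that do NOT match:
  71.110.127.176/29 (71.110.127.176 - 71.110.127.183) does not contain 103.110.127.182
  103.110.127.144/28 (103.110.127.144 - 103.110.127.159) does not contain 103.110.127.182
  119.110.127.0/24 (119.110.127.0 - 119.110.127.255) does not contain 103.110.127.182
  231.110.124.0/22 (231.110.124.0 - 231.110.127.255) does not contain 103.110.127.182
  39.110.120.0/21 (39.110.120.0 - 39.110.127.255) does not contain 103.110.127.182
Longest matching prefix is /20 -> interface ens8.

ens8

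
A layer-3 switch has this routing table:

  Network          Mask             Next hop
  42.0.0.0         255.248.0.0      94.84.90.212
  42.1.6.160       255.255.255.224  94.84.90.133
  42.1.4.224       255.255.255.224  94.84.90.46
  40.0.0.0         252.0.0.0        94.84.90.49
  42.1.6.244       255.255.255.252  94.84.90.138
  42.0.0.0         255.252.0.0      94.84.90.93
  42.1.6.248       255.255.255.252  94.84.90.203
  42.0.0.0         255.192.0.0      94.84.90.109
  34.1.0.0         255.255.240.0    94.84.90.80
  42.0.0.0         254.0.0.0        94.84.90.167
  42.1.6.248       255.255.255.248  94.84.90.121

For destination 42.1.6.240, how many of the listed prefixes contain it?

5

Prefixes containing 42.1.6.240:
  40.0.0.0/6 (40.0.0.0 - 43.255.255.255)
  42.0.0.0/7 (42.0.0.0 - 43.255.255.255)
  42.0.0.0/10 (42.0.0.0 - 42.63.255.255)
  42.0.0.0/13 (42.0.0.0 - 42.7.255.255)
  42.0.0.0/14 (42.0.0.0 - 42.3.255.255)
Total matching entries: 5.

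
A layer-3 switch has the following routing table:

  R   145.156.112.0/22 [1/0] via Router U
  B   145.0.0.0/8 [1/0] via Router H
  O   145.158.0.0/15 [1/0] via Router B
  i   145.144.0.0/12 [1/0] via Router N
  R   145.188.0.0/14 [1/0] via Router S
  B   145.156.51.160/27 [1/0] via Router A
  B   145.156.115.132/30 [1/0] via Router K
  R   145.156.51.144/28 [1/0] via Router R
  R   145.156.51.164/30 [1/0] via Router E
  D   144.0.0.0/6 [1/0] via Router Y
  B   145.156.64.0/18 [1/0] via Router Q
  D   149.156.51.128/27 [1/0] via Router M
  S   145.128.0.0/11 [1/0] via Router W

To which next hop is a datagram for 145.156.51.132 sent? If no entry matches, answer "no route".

Routes whose prefix contains 145.156.51.132:
  144.0.0.0/6 (144.0.0.0 - 147.255.255.255) -> Router Y
  145.0.0.0/8 (145.0.0.0 - 145.255.255.255) -> Router H
  145.128.0.0/11 (145.128.0.0 - 145.159.255.255) -> Router W
  145.144.0.0/12 (145.144.0.0 - 145.159.255.255) -> Router N
More-specific entries that do NOT match:
  145.156.115.132/30 (145.156.115.132 - 145.156.115.135) does not contain 145.156.51.132
  145.156.51.164/30 (145.156.51.164 - 145.156.51.167) does not contain 145.156.51.132
  145.156.51.144/28 (145.156.51.144 - 145.156.51.159) does not contain 145.156.51.132
  145.156.51.160/27 (145.156.51.160 - 145.156.51.191) does not contain 145.156.51.132
  149.156.51.128/27 (149.156.51.128 - 149.156.51.159) does not contain 145.156.51.132
  145.156.112.0/22 (145.156.112.0 - 145.156.115.255) does not contain 145.156.51.132
  145.156.64.0/18 (145.156.64.0 - 145.156.127.255) does not contain 145.156.51.132
  145.158.0.0/15 (145.158.0.0 - 145.159.255.255) does not contain 145.156.51.132
  145.188.0.0/14 (145.188.0.0 - 145.191.255.255) does not contain 145.156.51.132
Longest matching prefix is /12 -> next hop Router N.

Router N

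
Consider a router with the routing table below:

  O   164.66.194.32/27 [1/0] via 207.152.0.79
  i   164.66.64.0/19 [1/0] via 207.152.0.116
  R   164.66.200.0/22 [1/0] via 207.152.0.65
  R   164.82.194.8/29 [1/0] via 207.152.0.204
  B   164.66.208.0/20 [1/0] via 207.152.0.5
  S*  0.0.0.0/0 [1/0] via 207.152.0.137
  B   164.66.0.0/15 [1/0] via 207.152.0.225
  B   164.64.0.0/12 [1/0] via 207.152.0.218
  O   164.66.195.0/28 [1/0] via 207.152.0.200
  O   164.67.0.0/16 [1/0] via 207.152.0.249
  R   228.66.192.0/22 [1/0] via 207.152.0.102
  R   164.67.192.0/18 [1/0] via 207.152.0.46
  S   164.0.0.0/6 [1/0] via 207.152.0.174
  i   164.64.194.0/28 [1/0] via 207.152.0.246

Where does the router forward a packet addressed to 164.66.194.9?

207.152.0.225

Routes whose prefix contains 164.66.194.9:
  0.0.0.0/0 (default, matches everything) -> 207.152.0.137
  164.0.0.0/6 (164.0.0.0 - 167.255.255.255) -> 207.152.0.174
  164.64.0.0/12 (164.64.0.0 - 164.79.255.255) -> 207.152.0.218
  164.66.0.0/15 (164.66.0.0 - 164.67.255.255) -> 207.152.0.225
More-specific entries that do NOT match:
  164.82.194.8/29 (164.82.194.8 - 164.82.194.15) does not contain 164.66.194.9
  164.66.195.0/28 (164.66.195.0 - 164.66.195.15) does not contain 164.66.194.9
  164.64.194.0/28 (164.64.194.0 - 164.64.194.15) does not contain 164.66.194.9
  164.66.194.32/27 (164.66.194.32 - 164.66.194.63) does not contain 164.66.194.9
  164.66.200.0/22 (164.66.200.0 - 164.66.203.255) does not contain 164.66.194.9
  228.66.192.0/22 (228.66.192.0 - 228.66.195.255) does not contain 164.66.194.9
  164.66.208.0/20 (164.66.208.0 - 164.66.223.255) does not contain 164.66.194.9
  164.66.64.0/19 (164.66.64.0 - 164.66.95.255) does not contain 164.66.194.9
  164.67.192.0/18 (164.67.192.0 - 164.67.255.255) does not contain 164.66.194.9
  164.67.0.0/16 (164.67.0.0 - 164.67.255.255) does not contain 164.66.194.9
Longest matching prefix is /15 -> next hop 207.152.0.225.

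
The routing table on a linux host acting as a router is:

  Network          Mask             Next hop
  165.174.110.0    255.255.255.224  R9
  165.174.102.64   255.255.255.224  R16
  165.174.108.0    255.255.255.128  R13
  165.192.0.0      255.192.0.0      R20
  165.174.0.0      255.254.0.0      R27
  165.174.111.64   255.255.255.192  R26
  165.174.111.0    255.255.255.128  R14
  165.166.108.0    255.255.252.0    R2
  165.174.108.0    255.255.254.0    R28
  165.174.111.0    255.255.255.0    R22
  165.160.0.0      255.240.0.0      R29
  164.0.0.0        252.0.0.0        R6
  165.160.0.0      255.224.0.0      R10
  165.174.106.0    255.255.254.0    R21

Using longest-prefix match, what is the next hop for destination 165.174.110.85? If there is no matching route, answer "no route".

R27

Routes whose prefix contains 165.174.110.85:
  164.0.0.0/6 (164.0.0.0 - 167.255.255.255) -> R6
  165.160.0.0/11 (165.160.0.0 - 165.191.255.255) -> R10
  165.160.0.0/12 (165.160.0.0 - 165.175.255.255) -> R29
  165.174.0.0/15 (165.174.0.0 - 165.175.255.255) -> R27
More-specific entries that do NOT match:
  165.174.110.0/27 (165.174.110.0 - 165.174.110.31) does not contain 165.174.110.85
  165.174.102.64/27 (165.174.102.64 - 165.174.102.95) does not contain 165.174.110.85
  165.174.111.64/26 (165.174.111.64 - 165.174.111.127) does not contain 165.174.110.85
  165.174.108.0/25 (165.174.108.0 - 165.174.108.127) does not contain 165.174.110.85
  165.174.111.0/25 (165.174.111.0 - 165.174.111.127) does not contain 165.174.110.85
  165.174.111.0/24 (165.174.111.0 - 165.174.111.255) does not contain 165.174.110.85
  165.174.108.0/23 (165.174.108.0 - 165.174.109.255) does not contain 165.174.110.85
  165.174.106.0/23 (165.174.106.0 - 165.174.107.255) does not contain 165.174.110.85
  165.166.108.0/22 (165.166.108.0 - 165.166.111.255) does not contain 165.174.110.85
Longest matching prefix is /15 -> next hop R27.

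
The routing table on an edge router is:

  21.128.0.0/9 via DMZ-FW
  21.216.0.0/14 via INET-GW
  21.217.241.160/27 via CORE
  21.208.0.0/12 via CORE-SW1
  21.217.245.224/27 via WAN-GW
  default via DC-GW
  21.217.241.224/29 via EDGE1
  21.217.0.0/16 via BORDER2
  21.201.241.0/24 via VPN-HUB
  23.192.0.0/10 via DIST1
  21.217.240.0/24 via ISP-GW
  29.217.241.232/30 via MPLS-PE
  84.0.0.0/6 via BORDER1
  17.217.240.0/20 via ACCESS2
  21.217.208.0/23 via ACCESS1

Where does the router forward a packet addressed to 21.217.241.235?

BORDER2

Routes whose prefix contains 21.217.241.235:
  0.0.0.0/0 (default, matches everything) -> DC-GW
  21.128.0.0/9 (21.128.0.0 - 21.255.255.255) -> DMZ-FW
  21.208.0.0/12 (21.208.0.0 - 21.223.255.255) -> CORE-SW1
  21.216.0.0/14 (21.216.0.0 - 21.219.255.255) -> INET-GW
  21.217.0.0/16 (21.217.0.0 - 21.217.255.255) -> BORDER2
More-specific entries that do NOT match:
  29.217.241.232/30 (29.217.241.232 - 29.217.241.235) does not contain 21.217.241.235
  21.217.241.224/29 (21.217.241.224 - 21.217.241.231) does not contain 21.217.241.235
  21.217.241.160/27 (21.217.241.160 - 21.217.241.191) does not contain 21.217.241.235
  21.217.245.224/27 (21.217.245.224 - 21.217.245.255) does not contain 21.217.241.235
  21.201.241.0/24 (21.201.241.0 - 21.201.241.255) does not contain 21.217.241.235
  21.217.240.0/24 (21.217.240.0 - 21.217.240.255) does not contain 21.217.241.235
  21.217.208.0/23 (21.217.208.0 - 21.217.209.255) does not contain 21.217.241.235
  17.217.240.0/20 (17.217.240.0 - 17.217.255.255) does not contain 21.217.241.235
Longest matching prefix is /16 -> next hop BORDER2.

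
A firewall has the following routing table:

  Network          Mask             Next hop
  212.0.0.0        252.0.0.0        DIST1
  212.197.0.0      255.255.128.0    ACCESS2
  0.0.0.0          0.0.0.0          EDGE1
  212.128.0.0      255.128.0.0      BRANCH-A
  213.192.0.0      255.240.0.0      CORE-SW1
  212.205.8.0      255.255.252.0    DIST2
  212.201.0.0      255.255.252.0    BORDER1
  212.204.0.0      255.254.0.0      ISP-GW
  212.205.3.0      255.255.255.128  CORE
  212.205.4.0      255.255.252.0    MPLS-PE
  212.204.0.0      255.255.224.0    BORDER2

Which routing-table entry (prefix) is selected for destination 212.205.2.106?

212.204.0.0/15

Entries matching 212.205.2.106:
  0.0.0.0/0 (default, matches everything)
  212.0.0.0/6 (212.0.0.0 - 215.255.255.255)
  212.128.0.0/9 (212.128.0.0 - 212.255.255.255)
  212.204.0.0/15 (212.204.0.0 - 212.205.255.255)
Most specific is 212.204.0.0/15.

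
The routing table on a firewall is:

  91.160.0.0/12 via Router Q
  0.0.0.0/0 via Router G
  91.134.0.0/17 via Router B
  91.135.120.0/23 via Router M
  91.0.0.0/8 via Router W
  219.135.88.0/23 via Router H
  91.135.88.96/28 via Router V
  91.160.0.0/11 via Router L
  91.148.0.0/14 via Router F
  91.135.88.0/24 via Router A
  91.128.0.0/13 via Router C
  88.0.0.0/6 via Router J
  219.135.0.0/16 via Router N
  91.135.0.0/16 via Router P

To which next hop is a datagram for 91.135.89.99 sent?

Router P

Routes whose prefix contains 91.135.89.99:
  0.0.0.0/0 (default, matches everything) -> Router G
  88.0.0.0/6 (88.0.0.0 - 91.255.255.255) -> Router J
  91.0.0.0/8 (91.0.0.0 - 91.255.255.255) -> Router W
  91.128.0.0/13 (91.128.0.0 - 91.135.255.255) -> Router C
  91.135.0.0/16 (91.135.0.0 - 91.135.255.255) -> Router P
More-specific entries that do NOT match:
  91.135.88.96/28 (91.135.88.96 - 91.135.88.111) does not contain 91.135.89.99
  91.135.88.0/24 (91.135.88.0 - 91.135.88.255) does not contain 91.135.89.99
  91.135.120.0/23 (91.135.120.0 - 91.135.121.255) does not contain 91.135.89.99
  219.135.88.0/23 (219.135.88.0 - 219.135.89.255) does not contain 91.135.89.99
  91.134.0.0/17 (91.134.0.0 - 91.134.127.255) does not contain 91.135.89.99
Longest matching prefix is /16 -> next hop Router P.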